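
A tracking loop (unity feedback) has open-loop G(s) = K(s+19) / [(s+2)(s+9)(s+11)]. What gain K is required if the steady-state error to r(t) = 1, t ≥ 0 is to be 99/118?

The open loop has no poles at the origin → type 0 system.
K_p = lim_{s→0} G(s) = K·19 / (2·9·11) = (19/198)·K.
e_ss = 1/(1 + K_p) = 99/118 ⇒ 1 + (19/198)·K = 118/99 ⇒ K = 2.

2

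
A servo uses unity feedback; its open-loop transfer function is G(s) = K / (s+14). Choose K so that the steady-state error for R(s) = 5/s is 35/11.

System type = 0 (no poles at s=0).
K_p = lim_{s→0} G(s) = K / (14) = (1/14)·K.
e_ss = 5/(1 + K_p) = 35/11 ⇒ 1 + (1/14)·K = 11/7 ⇒ K = 8.

8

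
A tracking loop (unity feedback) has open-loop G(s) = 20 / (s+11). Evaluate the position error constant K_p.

No free integrators in G(s): this is a type 0 system.
K_p = lim_{s→0} G(s) = 20 / (11) = 20/11.

20/11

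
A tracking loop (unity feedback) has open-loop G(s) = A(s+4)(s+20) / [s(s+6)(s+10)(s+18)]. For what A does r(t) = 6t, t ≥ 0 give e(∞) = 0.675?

120

The open loop has one pole at the origin → type 1 system.
K_v = lim_{s→0} s·G(s) = A·4·20 / (6·10·18) = (2/27)·A.
e_ss = 6/K_v = 0.675 ⇒ K_v = 80/9 ⇒ A = (80/9)/(2/27) = 120.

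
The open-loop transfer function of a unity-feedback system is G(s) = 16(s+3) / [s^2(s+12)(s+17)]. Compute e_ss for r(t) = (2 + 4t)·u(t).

0

System type = 2 (two poles at s=0). Treating each term separately:
  • 2: tracked with zero error.
  • 4t: tracked with zero error.
Total e_ss = 0.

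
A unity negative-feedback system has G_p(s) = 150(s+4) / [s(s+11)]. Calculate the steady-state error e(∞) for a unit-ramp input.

11/600

G_p(s) has one factor of s in the denominator, so the system is type 1.
K_v = lim_{s→0} s·G_p(s) = 150·4 / (11) = 600/11.
e_ss = 1/K_v = 1/(600/11) = 11/600.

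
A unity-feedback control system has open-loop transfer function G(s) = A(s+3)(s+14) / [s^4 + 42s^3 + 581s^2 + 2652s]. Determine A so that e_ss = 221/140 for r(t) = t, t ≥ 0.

Factoring s from the denominator leaves a polynomial with constant term 2652, so the system is type 1.
K_v = lim_{s→0} s·G(s) = A·3·14 / 2652 = (7/442)·A.
e_ss = 1/K_v = 221/140 ⇒ K_v = 140/221 ⇒ A = (140/221)/(7/442) = 40.

40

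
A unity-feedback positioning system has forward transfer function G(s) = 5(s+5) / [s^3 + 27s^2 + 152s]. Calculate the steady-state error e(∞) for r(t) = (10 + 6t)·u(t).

36.48

Factoring s from the denominator leaves a polynomial with constant term 152, so the system is type 1. Treating each term separately:
  • 10: tracked with zero error.
  • 6t: e_ss = 6/K_v with K_v=25/152 → 36.48.
Total e_ss = 36.48.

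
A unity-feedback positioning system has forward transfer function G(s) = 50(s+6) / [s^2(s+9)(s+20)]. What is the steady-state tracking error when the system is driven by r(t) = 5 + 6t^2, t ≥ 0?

G(s) has two factors of s in the denominator, so the system is type 2. Taking each input component in turn:
  • 5: tracked with zero error.
  • 6t^2: e_ss = 12/K_a with K_a=5/3 → 7.2.
Total e_ss = 7.2.

7.2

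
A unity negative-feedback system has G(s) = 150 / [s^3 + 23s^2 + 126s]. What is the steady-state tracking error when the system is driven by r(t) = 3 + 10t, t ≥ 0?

8.4

Lowest-order denominator term is 126s, so the open loop has 1 pole at the origin → type 1 system. By superposition:
  • 3: tracked with zero error.
  • 10t: e_ss = 10/K_v with K_v=25/21 → 8.4.
Total e_ss = 8.4.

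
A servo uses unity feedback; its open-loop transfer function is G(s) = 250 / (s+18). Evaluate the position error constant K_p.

G(s) has no factors of s in the denominator, so the system is type 0.
K_p = lim_{s→0} G(s) = 250 / (18) = 125/9.

125/9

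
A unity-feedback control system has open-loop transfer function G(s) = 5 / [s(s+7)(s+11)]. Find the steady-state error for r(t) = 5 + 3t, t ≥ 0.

The open loop has one pole at the origin → type 1 system. Taking each input component in turn:
  • 5: tracked with zero error.
  • 3t: e_ss = 3/K_v with K_v=5/77 → 46.2.
Total e_ss = 46.2.

46.2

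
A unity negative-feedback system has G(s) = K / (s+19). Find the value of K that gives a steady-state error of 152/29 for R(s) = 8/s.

No free integrators in G(s): this is a type 0 system.
K_p = lim_{s→0} G(s) = K / (19) = (1/19)·K.
e_ss = 8/(1 + K_p) = 152/29 ⇒ 1 + (1/19)·K = 29/19 ⇒ K = 10.

10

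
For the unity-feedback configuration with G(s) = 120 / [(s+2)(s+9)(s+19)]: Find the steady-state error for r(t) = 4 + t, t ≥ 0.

infinity

G(s) has no factors of s in the denominator, so the system is type 0. Taking each input component in turn:
  • 4: e_ss = 4/(1+K_p) with K_p=20/57 → 228/77.
  • t: a type-0 system cannot track it, e_ss → ∞.
The unbounded component dominates.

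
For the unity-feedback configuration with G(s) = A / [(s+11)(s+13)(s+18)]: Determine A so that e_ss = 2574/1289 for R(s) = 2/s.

4

The open loop has no poles at the origin → type 0 system.
K_p = lim_{s→0} G(s) = A / (11·13·18) = (1/2574)·A.
e_ss = 2/(1 + K_p) = 2574/1289 ⇒ 1 + (1/2574)·A = 1289/1287 ⇒ A = 4.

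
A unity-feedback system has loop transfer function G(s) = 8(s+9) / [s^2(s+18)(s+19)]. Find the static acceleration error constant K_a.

System type = 2 (two poles at s=0).
K_a = lim_{s→0} s^2·G(s) = 8·9 / (18·19) = 4/19.

4/19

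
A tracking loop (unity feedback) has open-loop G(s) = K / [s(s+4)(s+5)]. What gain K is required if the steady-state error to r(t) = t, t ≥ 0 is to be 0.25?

80

One free integrator in G(s): this is a type 1 system.
K_v = lim_{s→0} s·G(s) = K / (4·5) = 0.05·K.
e_ss = 1/K_v = 0.25 ⇒ K_v = 4 ⇒ K = 4/0.05 = 80.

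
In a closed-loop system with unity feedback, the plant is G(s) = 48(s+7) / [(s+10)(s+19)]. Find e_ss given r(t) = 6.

570/263

G(s) has no factors of s in the denominator, so the system is type 0.
K_p = lim_{s→0} G(s) = 48·7 / (10·19) = 168/95.
e_ss = 6/(1 + K_p) = 6/(263/95) = 570/263.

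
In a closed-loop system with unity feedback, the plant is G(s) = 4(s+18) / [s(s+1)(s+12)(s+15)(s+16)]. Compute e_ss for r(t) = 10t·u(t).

400

One free integrator in G(s): this is a type 1 system.
K_v = lim_{s→0} s·G(s) = 4·18 / (1·12·15·16) = 0.025.
e_ss = 10/K_v = 10/0.025 = 400.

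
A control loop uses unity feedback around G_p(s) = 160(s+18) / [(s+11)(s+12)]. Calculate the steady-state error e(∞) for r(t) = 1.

11/251

G_p(s) has no factors of s in the denominator, so the system is type 0.
K_p = lim_{s→0} G_p(s) = 160·18 / (11·12) = 240/11.
e_ss = 1/(1 + K_p) = 1/(251/11) = 11/251.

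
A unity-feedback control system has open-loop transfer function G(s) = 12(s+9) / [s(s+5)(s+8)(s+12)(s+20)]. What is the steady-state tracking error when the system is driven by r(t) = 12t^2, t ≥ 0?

The open loop has one pole at the origin → type 1 system.
For a type-1 system K_a = 0, so e_ss to a parabolic input is unbounded.

infinity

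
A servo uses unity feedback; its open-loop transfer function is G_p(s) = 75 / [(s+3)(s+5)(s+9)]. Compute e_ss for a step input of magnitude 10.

45/7

No free integrators in G_p(s): this is a type 0 system.
K_p = lim_{s→0} G_p(s) = 75 / (3·5·9) = 5/9.
e_ss = 10/(1 + K_p) = 10/(14/9) = 45/7.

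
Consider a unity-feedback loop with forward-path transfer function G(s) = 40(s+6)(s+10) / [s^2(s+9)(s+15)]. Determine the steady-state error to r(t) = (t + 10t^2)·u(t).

The open loop has two poles at the origin → type 2 system. Taking each input component in turn:
  • t: tracked with zero error.
  • 10t^2: e_ss = 20/K_a with K_a=160/9 → 1.125.
Total e_ss = 1.125.

1.125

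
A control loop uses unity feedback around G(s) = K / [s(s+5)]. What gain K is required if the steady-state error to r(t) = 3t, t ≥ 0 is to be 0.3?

50

G(s) has one factor of s in the denominator, so the system is type 1.
K_v = lim_{s→0} s·G(s) = K / (5) = 0.2·K.
e_ss = 3/K_v = 0.3 ⇒ K_v = 10 ⇒ K = 10/0.2 = 50.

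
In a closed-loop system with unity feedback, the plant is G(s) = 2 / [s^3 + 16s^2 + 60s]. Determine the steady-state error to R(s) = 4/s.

The denominator has no term below 60s — 1 pole at s=0, type 1.
K_p = ∞ for a type-1 system; e_ss to a step is zero.

0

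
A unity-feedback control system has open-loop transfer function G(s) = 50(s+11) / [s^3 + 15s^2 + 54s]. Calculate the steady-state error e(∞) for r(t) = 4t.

Lowest-order denominator term is 54s, so the open loop has 1 pole at the origin → type 1 system.
K_v = lim_{s→0} s·G(s) = 50·11 / 54 = 275/27.
e_ss = 4/K_v = 4/(275/27) = 108/275.

108/275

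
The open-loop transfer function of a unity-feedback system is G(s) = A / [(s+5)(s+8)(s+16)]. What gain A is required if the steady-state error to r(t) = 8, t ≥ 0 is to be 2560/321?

2

System type = 0 (no poles at s=0).
K_p = lim_{s→0} G(s) = A / (5·8·16) = (1/640)·A.
e_ss = 8/(1 + K_p) = 2560/321 ⇒ 1 + (1/640)·A = 321/320 ⇒ A = 2.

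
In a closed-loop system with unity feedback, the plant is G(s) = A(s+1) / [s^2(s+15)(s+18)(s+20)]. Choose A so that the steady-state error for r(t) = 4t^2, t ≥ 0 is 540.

80

System type = 2 (two poles at s=0).
K_a = lim_{s→0} s^2·G(s) = A·1 / (15·18·20) = (1/5400)·A.
e_ss = 8/K_a = 540 ⇒ K_a = 2/135 ⇒ A = (2/135)/(1/5400) = 80.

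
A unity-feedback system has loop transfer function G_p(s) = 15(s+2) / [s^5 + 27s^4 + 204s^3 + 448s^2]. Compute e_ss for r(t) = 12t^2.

The denominator has no term below 448s^2 — 2 poles at s=0, type 2.
K_a = lim_{s→0} s^2·G_p(s) = 15·2 / 448 = 15/224.
r(t) = 12t^2 gives R(s) = 24/s^3.
e_ss = 24/K_a = 24/(15/224) = 358.4.

358.4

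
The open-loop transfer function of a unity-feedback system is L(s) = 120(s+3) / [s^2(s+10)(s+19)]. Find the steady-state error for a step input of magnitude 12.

The open loop has two poles at the origin → type 2 system.
A type-2 system has K_p = ∞, so it tracks a step input with zero steady-state error.

0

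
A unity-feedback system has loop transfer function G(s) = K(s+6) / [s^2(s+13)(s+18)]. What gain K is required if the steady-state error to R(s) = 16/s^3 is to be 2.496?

G(s) has two factors of s in the denominator, so the system is type 2.
K_a = lim_{s→0} s^2·G(s) = K·6 / (13·18) = (1/39)·K.
e_ss = 16/K_a = 2.496 ⇒ K_a = 250/39 ⇒ K = (250/39)/(1/39) = 250.

250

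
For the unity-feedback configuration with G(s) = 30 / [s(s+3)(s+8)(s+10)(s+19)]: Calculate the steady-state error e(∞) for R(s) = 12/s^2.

1824

System type = 1 (one pole at s=0).
K_v = lim_{s→0} s·G(s) = 30 / (3·8·10·19) = 1/152.
e_ss = 12/K_v = 12/(1/152) = 1824.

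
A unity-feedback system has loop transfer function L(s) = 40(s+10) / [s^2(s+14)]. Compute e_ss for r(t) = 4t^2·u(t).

System type = 2 (two poles at s=0).
K_a = lim_{s→0} s^2·L(s) = 40·10 / (14) = 200/7.
r(t) = 4t^2 gives R(s) = 8/s^3.
e_ss = 8/K_a = 8/(200/7) = 0.28.

0.28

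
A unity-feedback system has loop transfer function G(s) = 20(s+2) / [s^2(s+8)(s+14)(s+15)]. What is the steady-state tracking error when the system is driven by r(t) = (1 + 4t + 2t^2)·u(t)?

168

G(s) has two factors of s in the denominator, so the system is type 2. Taking each input component in turn:
  • 1: tracked with zero error.
  • 4t: tracked with zero error.
  • 2t^2: e_ss = 4/K_a with K_a=1/42 → 168.
Total e_ss = 168.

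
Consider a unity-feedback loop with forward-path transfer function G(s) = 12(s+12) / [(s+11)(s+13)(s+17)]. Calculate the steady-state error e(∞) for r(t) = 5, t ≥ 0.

G(s) has no factors of s in the denominator, so the system is type 0.
K_p = lim_{s→0} G(s) = 12·12 / (11·13·17) = 144/2431.
e_ss = 5/(1 + K_p) = 5/(2575/2431) = 2431/515.

2431/515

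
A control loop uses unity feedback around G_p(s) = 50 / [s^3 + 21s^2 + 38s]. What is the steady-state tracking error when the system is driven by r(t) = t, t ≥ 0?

0.76

Factoring s from the denominator leaves a polynomial with constant term 38, so the system is type 1.
K_v = lim_{s→0} s·G_p(s) = 50 / 38 = 25/19.
e_ss = 1/K_v = 1/(25/19) = 0.76.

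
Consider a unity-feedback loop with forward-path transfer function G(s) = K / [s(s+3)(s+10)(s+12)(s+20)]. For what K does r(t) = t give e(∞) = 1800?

The open loop has one pole at the origin → type 1 system.
K_v = lim_{s→0} s·G(s) = K / (3·10·12·20) = (1/7200)·K.
e_ss = 1/K_v = 1800 ⇒ K_v = 1/1800 ⇒ K = (1/1800)/(1/7200) = 4.

4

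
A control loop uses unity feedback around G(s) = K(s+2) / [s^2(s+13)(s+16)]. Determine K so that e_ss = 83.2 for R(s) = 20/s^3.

Two free integrators in G(s): this is a type 2 system.
K_a = lim_{s→0} s^2·G(s) = K·2 / (13·16) = (1/104)·K.
e_ss = 20/K_a = 83.2 ⇒ K_a = 25/104 ⇒ K = (25/104)/(1/104) = 25.

25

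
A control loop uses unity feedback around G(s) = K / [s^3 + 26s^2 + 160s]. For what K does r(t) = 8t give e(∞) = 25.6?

Lowest-order denominator term is 160s, so the open loop has 1 pole at the origin → type 1 system.
K_v = lim_{s→0} s·G(s) = K / 160 = (1/160)·K.
e_ss = 8/K_v = 25.6 ⇒ K_v = 0.3125 ⇒ K = 0.3125/(1/160) = 50.

50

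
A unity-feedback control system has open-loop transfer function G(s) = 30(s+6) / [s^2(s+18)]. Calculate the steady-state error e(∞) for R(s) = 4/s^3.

0.4

Two free integrators in G(s): this is a type 2 system.
K_a = lim_{s→0} s^2·G(s) = 30·6 / (18) = 10.
r(t) = 2t^2 gives R(s) = 4/s^3.
e_ss = 4/K_a = 4/10 = 0.4.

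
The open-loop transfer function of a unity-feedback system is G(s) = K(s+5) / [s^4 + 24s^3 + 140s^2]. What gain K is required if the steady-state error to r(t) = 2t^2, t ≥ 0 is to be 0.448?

Factoring s^2 from the denominator leaves a polynomial with constant term 140, so the system is type 2.
K_a = lim_{s→0} s^2·G(s) = K·5 / 140 = (1/28)·K.
e_ss = 4/K_a = 0.448 ⇒ K_a = 125/14 ⇒ K = (125/14)/(1/28) = 250.

250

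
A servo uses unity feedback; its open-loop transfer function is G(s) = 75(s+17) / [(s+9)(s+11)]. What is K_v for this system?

The open loop has no poles at the origin → type 0 system.
K_v = lim_{s→0} s·G(s) = 0 (the extra factor of s kills the finite limit).

0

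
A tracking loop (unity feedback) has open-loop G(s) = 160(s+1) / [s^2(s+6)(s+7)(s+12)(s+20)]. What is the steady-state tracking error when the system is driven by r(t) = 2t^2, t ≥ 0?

G(s) has two factors of s in the denominator, so the system is type 2.
K_a = lim_{s→0} s^2·G(s) = 160·1 / (6·7·12·20) = 1/63.
r(t) = 2t^2 gives R(s) = 4/s^3.
e_ss = 4/K_a = 4/(1/63) = 252.

252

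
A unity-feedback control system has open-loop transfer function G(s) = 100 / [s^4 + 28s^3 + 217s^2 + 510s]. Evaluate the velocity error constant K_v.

The denominator has no term below 510s — 1 pole at s=0, type 1.
K_v = lim_{s→0} s·G(s) = 100 / 510 = 10/51.

10/51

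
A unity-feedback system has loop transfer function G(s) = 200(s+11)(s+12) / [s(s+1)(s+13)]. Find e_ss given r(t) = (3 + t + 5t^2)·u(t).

One free integrator in G(s): this is a type 1 system. By superposition:
  • 3: tracked with zero error.
  • t: e_ss = 1/K_v with K_v=26400/13 → 13/26400.
  • 5t^2: a type-1 system cannot track it, e_ss → ∞.
The unbounded component dominates.

infinity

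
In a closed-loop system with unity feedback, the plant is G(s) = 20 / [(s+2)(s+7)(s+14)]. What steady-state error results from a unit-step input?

49/54

G(s) has no factors of s in the denominator, so the system is type 0.
K_p = lim_{s→0} G(s) = 20 / (2·7·14) = 5/49.
e_ss = 1/(1 + K_p) = 1/(54/49) = 49/54.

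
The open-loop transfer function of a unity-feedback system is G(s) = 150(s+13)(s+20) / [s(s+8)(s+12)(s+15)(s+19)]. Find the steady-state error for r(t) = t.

System type = 1 (one pole at s=0).
K_v = lim_{s→0} s·G(s) = 150·13·20 / (8·12·15·19) = 325/228.
e_ss = 1/K_v = 1/(325/228) = 228/325.

228/325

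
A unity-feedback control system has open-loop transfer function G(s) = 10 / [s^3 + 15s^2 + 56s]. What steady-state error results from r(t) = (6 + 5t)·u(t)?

28

The denominator has no term below 56s — 1 pole at s=0, type 1. By superposition:
  • 6: tracked with zero error.
  • 5t: e_ss = 5/K_v with K_v=5/28 → 28.
Total e_ss = 28.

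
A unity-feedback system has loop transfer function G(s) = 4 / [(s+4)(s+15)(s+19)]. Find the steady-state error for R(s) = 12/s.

G(s) has no factors of s in the denominator, so the system is type 0.
K_p = lim_{s→0} G(s) = 4 / (4·15·19) = 1/285.
e_ss = 12/(1 + K_p) = 12/(286/285) = 1710/143.

1710/143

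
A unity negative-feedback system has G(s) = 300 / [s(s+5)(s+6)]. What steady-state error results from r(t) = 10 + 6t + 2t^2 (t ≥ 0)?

infinity

G(s) has one factor of s in the denominator, so the system is type 1. Treating each term separately:
  • 10: tracked with zero error.
  • 6t: e_ss = 6/K_v with K_v=10 → 0.6.
  • 2t^2: a type-1 system cannot track it, e_ss → ∞.
The unbounded component dominates.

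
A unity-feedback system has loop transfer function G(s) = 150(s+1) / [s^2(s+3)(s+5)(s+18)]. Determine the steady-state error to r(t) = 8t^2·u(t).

28.8

The open loop has two poles at the origin → type 2 system.
K_a = lim_{s→0} s^2·G(s) = 150·1 / (3·5·18) = 5/9.
r(t) = 8t^2 gives R(s) = 16/s^3.
e_ss = 16/K_a = 16/(5/9) = 28.8.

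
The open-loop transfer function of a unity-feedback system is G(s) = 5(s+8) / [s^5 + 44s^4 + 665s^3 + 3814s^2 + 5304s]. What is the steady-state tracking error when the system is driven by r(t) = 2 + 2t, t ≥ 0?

265.2

The denominator has no term below 5304s — 1 pole at s=0, type 1. By superposition:
  • 2: tracked with zero error.
  • 2t: e_ss = 2/K_v with K_v=5/663 → 265.2.
Total e_ss = 265.2.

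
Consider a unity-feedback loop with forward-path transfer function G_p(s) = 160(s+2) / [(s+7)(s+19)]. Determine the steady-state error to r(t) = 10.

The open loop has no poles at the origin → type 0 system.
K_p = lim_{s→0} G_p(s) = 160·2 / (7·19) = 320/133.
e_ss = 10/(1 + K_p) = 10/(453/133) = 1330/453.

1330/453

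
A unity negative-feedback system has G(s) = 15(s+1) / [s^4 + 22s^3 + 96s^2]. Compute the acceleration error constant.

5/32

The denominator has no term below 96s^2 — 2 poles at s=0, type 2.
K_a = lim_{s→0} s^2·G(s) = 15·1 / 96 = 5/32.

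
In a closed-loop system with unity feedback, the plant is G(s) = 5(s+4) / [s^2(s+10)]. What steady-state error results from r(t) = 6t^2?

The open loop has two poles at the origin → type 2 system.
K_a = lim_{s→0} s^2·G(s) = 5·4 / (10) = 2.
r(t) = 6t^2 gives R(s) = 12/s^3.
e_ss = 12/K_a = 12/2 = 6.

6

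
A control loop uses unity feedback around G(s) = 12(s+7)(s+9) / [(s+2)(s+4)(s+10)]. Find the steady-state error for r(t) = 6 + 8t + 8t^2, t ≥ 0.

infinity

The open loop has no poles at the origin → type 0 system. Treating each term separately:
  • 6: e_ss = 6/(1+K_p) with K_p=9.45 → 120/209.
  • 8t: a type-0 system cannot track it, e_ss → ∞.
  • 8t^2: a type-0 system cannot track it, e_ss → ∞.
The unbounded component dominates.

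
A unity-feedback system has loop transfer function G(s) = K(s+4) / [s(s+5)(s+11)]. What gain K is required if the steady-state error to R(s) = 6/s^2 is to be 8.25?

10

G(s) has one factor of s in the denominator, so the system is type 1.
K_v = lim_{s→0} s·G(s) = K·4 / (5·11) = (4/55)·K.
e_ss = 6/K_v = 8.25 ⇒ K_v = 8/11 ⇒ K = (8/11)/(4/55) = 10.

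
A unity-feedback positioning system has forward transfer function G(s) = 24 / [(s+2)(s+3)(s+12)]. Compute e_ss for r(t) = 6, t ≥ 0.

No free integrators in G(s): this is a type 0 system.
K_p = lim_{s→0} G(s) = 24 / (2·3·12) = 1/3.
e_ss = 6/(1 + K_p) = 6/(4/3) = 4.5.

4.5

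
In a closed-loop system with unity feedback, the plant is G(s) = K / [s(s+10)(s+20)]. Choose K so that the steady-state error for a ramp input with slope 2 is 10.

40

The open loop has one pole at the origin → type 1 system.
K_v = lim_{s→0} s·G(s) = K / (10·20) = 0.005·K.
e_ss = 2/K_v = 10 ⇒ K_v = 0.2 ⇒ K = 0.2/0.005 = 40.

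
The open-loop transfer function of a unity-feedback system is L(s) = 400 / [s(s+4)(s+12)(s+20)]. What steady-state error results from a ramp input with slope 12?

28.8

One free integrator in L(s): this is a type 1 system.
K_v = lim_{s→0} s·L(s) = 400 / (4·12·20) = 5/12.
e_ss = 12/K_v = 12/(5/12) = 28.8.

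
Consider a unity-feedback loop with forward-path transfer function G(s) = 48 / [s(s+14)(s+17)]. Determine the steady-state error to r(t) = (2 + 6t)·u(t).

G(s) has one factor of s in the denominator, so the system is type 1. Treating each term separately:
  • 2: tracked with zero error.
  • 6t: e_ss = 6/K_v with K_v=24/119 → 29.75.
Total e_ss = 29.75.

29.75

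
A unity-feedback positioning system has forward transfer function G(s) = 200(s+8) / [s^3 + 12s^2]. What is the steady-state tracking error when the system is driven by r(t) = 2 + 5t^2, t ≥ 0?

Factoring s^2 from the denominator leaves a polynomial with constant term 12, so the system is type 2. By superposition:
  • 2: tracked with zero error.
  • 5t^2: e_ss = 10/K_a with K_a=400/3 → 0.075.
Total e_ss = 0.075.

0.075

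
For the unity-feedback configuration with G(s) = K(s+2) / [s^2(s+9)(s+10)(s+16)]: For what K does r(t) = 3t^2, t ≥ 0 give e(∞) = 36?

120

G(s) has two factors of s in the denominator, so the system is type 2.
K_a = lim_{s→0} s^2·G(s) = K·2 / (9·10·16) = (1/720)·K.
e_ss = 6/K_a = 36 ⇒ K_a = 1/6 ⇒ K = (1/6)/(1/720) = 120.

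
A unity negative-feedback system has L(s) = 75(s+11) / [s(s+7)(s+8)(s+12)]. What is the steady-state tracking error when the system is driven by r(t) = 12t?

2688/275

L(s) has one factor of s in the denominator, so the system is type 1.
K_v = lim_{s→0} s·L(s) = 75·11 / (7·8·12) = 275/224.
e_ss = 12/K_v = 12/(275/224) = 2688/275.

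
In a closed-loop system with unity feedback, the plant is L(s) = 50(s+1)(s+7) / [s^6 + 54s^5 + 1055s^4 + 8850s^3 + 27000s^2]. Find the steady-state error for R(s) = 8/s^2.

0

Factoring s^2 from the denominator leaves a polynomial with constant term 27000, so the system is type 2.
A type-2 system has K_v = ∞, so it tracks a ramp input with zero steady-state error.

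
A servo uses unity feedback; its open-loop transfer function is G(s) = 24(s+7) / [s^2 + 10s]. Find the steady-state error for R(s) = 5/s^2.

Factoring s from the denominator leaves a polynomial with constant term 10, so the system is type 1.
K_v = lim_{s→0} s·G(s) = 24·7 / 10 = 16.8.
e_ss = 5/K_v = 5/16.8 = 25/84.

25/84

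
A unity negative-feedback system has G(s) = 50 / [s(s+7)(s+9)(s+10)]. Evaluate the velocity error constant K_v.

The open loop has one pole at the origin → type 1 system.
K_v = lim_{s→0} s·G(s) = 50 / (7·9·10) = 5/63.

5/63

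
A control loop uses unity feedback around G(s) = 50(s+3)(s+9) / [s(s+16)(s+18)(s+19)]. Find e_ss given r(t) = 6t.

G(s) has one factor of s in the denominator, so the system is type 1.
K_v = lim_{s→0} s·G(s) = 50·3·9 / (16·18·19) = 75/304.
e_ss = 6/K_v = 6/(75/304) = 24.32.

24.32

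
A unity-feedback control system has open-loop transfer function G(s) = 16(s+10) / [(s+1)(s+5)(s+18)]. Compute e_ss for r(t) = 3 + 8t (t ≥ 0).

infinity

No free integrators in G(s): this is a type 0 system. Taking each input component in turn:
  • 3: e_ss = 3/(1+K_p) with K_p=16/9 → 1.08.
  • 8t: a type-0 system cannot track it, e_ss → ∞.
The unbounded component dominates.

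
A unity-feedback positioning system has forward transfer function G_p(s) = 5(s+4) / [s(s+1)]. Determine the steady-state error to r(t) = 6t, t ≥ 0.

0.3

One free integrator in G_p(s): this is a type 1 system.
K_v = lim_{s→0} s·G_p(s) = 5·4 / (1) = 20.
e_ss = 6/K_v = 6/20 = 0.3.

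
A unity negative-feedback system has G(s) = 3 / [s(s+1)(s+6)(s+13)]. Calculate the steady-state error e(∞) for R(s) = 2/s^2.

G(s) has one factor of s in the denominator, so the system is type 1.
K_v = lim_{s→0} s·G(s) = 3 / (1·6·13) = 1/26.
e_ss = 2/K_v = 2/(1/26) = 52.

52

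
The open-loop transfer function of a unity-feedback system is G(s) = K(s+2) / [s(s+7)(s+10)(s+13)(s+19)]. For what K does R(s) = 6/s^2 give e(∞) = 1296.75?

40

The open loop has one pole at the origin → type 1 system.
K_v = lim_{s→0} s·G(s) = K·2 / (7·10·13·19) = (1/8645)·K.
e_ss = 6/K_v = 1296.75 ⇒ K_v = 8/1729 ⇒ K = (8/1729)/(1/8645) = 40.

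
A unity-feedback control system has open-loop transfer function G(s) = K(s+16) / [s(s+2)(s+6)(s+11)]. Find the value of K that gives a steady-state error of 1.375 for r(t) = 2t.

12

One free integrator in G(s): this is a type 1 system.
K_v = lim_{s→0} s·G(s) = K·16 / (2·6·11) = (4/33)·K.
e_ss = 2/K_v = 1.375 ⇒ K_v = 16/11 ⇒ K = (16/11)/(4/33) = 12.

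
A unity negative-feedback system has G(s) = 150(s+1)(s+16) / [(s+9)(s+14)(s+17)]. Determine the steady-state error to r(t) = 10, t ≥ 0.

3570/757

System type = 0 (no poles at s=0).
K_p = lim_{s→0} G(s) = 150·1·16 / (9·14·17) = 400/357.
e_ss = 10/(1 + K_p) = 10/(757/357) = 3570/757.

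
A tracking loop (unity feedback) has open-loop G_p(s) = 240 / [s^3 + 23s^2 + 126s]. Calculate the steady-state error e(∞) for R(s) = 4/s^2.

2.1

Lowest-order denominator term is 126s, so the open loop has 1 pole at the origin → type 1 system.
K_v = lim_{s→0} s·G_p(s) = 240 / 126 = 40/21.
e_ss = 4/K_v = 4/(40/21) = 2.1.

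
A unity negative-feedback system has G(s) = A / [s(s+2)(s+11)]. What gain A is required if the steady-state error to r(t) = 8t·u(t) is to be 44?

4

One free integrator in G(s): this is a type 1 system.
K_v = lim_{s→0} s·G(s) = A / (2·11) = (1/22)·A.
e_ss = 8/K_v = 44 ⇒ K_v = 2/11 ⇒ A = (2/11)/(1/22) = 4.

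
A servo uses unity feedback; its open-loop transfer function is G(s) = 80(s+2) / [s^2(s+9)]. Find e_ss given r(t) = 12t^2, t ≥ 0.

1.35

Two free integrators in G(s): this is a type 2 system.
K_a = lim_{s→0} s^2·G(s) = 80·2 / (9) = 160/9.
r(t) = 12t^2 gives R(s) = 24/s^3.
e_ss = 24/K_a = 24/(160/9) = 1.35.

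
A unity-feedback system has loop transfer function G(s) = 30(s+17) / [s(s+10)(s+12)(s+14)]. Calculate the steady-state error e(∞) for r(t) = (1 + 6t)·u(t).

One free integrator in G(s): this is a type 1 system. By superposition:
  • 1: tracked with zero error.
  • 6t: e_ss = 6/K_v with K_v=17/56 → 336/17.
Total e_ss = 336/17.

336/17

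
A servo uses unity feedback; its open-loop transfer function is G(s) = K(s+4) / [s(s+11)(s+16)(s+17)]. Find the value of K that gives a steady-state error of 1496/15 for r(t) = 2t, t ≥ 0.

15

System type = 1 (one pole at s=0).
K_v = lim_{s→0} s·G(s) = K·4 / (11·16·17) = (1/748)·K.
e_ss = 2/K_v = 1496/15 ⇒ K_v = 15/748 ⇒ K = (15/748)/(1/748) = 15.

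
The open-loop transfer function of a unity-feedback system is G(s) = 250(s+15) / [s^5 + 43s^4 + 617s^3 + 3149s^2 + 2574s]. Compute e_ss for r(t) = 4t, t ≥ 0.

The denominator has no term below 2574s — 1 pole at s=0, type 1.
K_v = lim_{s→0} s·G(s) = 250·15 / 2574 = 625/429.
e_ss = 4/K_v = 4/(625/429) = 2.7456.

2.7456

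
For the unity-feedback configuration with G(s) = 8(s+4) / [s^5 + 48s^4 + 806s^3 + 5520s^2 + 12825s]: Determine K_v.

The denominator has no term below 12825s — 1 pole at s=0, type 1.
K_v = lim_{s→0} s·G(s) = 8·4 / 12825 = 32/12825.

32/12825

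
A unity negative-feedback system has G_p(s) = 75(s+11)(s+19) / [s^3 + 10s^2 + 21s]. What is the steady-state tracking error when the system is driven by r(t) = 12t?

The denominator has no term below 21s — 1 pole at s=0, type 1.
K_v = lim_{s→0} s·G_p(s) = 75·11·19 / 21 = 5225/7.
e_ss = 12/K_v = 12/(5225/7) = 84/5225.

84/5225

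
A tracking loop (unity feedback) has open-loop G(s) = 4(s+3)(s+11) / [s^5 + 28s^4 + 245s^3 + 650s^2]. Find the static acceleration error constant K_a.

66/325

The denominator has no term below 650s^2 — 2 poles at s=0, type 2.
K_a = lim_{s→0} s^2·G(s) = 4·3·11 / 650 = 66/325.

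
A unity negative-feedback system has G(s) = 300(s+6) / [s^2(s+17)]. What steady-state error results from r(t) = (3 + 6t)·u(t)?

0

Two free integrators in G(s): this is a type 2 system. Treating each term separately:
  • 3: tracked with zero error.
  • 6t: tracked with zero error.
Total e_ss = 0.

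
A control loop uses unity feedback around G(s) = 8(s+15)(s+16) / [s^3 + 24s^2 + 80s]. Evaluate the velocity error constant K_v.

Factoring s from the denominator leaves a polynomial with constant term 80, so the system is type 1.
K_v = lim_{s→0} s·G(s) = 8·15·16 / 80 = 24.

24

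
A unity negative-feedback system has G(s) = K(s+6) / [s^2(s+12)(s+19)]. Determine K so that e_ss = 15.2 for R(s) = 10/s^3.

G(s) has two factors of s in the denominator, so the system is type 2.
K_a = lim_{s→0} s^2·G(s) = K·6 / (12·19) = (1/38)·K.
e_ss = 10/K_a = 15.2 ⇒ K_a = 25/38 ⇒ K = (25/38)/(1/38) = 25.

25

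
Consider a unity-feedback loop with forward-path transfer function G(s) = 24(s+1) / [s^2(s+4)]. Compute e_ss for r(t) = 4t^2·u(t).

4/3

G(s) has two factors of s in the denominator, so the system is type 2.
K_a = lim_{s→0} s^2·G(s) = 24·1 / (4) = 6.
r(t) = 4t^2 gives R(s) = 8/s^3.
e_ss = 8/K_a = 8/6 = 4/3.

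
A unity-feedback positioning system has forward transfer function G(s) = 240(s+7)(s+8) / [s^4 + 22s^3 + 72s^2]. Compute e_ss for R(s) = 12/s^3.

9/140

Lowest-order denominator term is 72s^2, so the open loop has 2 poles at the origin → type 2 system.
K_a = lim_{s→0} s^2·G(s) = 240·7·8 / 72 = 560/3.
r(t) = 6t^2 gives R(s) = 12/s^3.
e_ss = 12/K_a = 12/(560/3) = 9/140.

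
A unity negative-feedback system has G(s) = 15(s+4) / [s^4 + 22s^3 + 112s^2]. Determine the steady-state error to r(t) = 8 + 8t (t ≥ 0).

The denominator has no term below 112s^2 — 2 poles at s=0, type 2. Taking each input component in turn:
  • 8: tracked with zero error.
  • 8t: tracked with zero error.
Total e_ss = 0.

0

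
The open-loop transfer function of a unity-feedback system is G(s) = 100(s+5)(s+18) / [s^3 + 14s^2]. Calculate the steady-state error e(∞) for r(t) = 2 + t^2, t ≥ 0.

The denominator has no term below 14s^2 — 2 poles at s=0, type 2. Taking each input component in turn:
  • 2: tracked with zero error.
  • t^2: e_ss = 2/K_a with K_a=4500/7 → 7/2250.
Total e_ss = 7/2250.

7/2250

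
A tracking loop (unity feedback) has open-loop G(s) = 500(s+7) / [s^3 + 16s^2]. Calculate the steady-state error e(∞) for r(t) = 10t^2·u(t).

Factoring s^2 from the denominator leaves a polynomial with constant term 16, so the system is type 2.
K_a = lim_{s→0} s^2·G(s) = 500·7 / 16 = 218.75.
r(t) = 10t^2 gives R(s) = 20/s^3.
e_ss = 20/K_a = 20/218.75 = 16/175.

16/175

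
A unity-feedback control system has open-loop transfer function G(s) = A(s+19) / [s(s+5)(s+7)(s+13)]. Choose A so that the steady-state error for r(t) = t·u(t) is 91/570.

The open loop has one pole at the origin → type 1 system.
K_v = lim_{s→0} s·G(s) = A·19 / (5·7·13) = (19/455)·A.
e_ss = 1/K_v = 91/570 ⇒ K_v = 570/91 ⇒ A = (570/91)/(19/455) = 150.

150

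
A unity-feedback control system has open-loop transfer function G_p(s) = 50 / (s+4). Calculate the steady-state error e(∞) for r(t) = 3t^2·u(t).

infinity

G_p(s) has no factors of s in the denominator, so the system is type 0.
K_a = lim_{s→0} s^2·G_p(s) = 0; the steady-state error to this parabolic input grows without bound.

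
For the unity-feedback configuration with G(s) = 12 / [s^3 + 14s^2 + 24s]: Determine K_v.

Lowest-order denominator term is 24s, so the open loop has 1 pole at the origin → type 1 system.
K_v = lim_{s→0} s·G(s) = 12 / 24 = 0.5.

0.5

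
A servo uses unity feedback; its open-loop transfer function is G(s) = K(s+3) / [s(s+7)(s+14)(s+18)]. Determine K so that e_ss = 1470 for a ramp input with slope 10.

4

System type = 1 (one pole at s=0).
K_v = lim_{s→0} s·G(s) = K·3 / (7·14·18) = (1/588)·K.
e_ss = 10/K_v = 1470 ⇒ K_v = 1/147 ⇒ K = (1/147)/(1/588) = 4.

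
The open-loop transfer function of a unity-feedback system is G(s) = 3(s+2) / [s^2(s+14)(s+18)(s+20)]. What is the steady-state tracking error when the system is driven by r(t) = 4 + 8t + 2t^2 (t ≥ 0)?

The open loop has two poles at the origin → type 2 system. Taking each input component in turn:
  • 4: tracked with zero error.
  • 8t: tracked with zero error.
  • 2t^2: e_ss = 4/K_a with K_a=1/840 → 3360.
Total e_ss = 3360.

3360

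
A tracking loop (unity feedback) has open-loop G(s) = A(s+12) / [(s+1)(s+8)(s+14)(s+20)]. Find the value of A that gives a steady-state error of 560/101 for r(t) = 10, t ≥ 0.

No free integrators in G(s): this is a type 0 system.
K_p = lim_{s→0} G(s) = A·12 / (1·8·14·20) = (3/560)·A.
e_ss = 10/(1 + K_p) = 560/101 ⇒ 1 + (3/560)·A = 101/56 ⇒ A = 150.

150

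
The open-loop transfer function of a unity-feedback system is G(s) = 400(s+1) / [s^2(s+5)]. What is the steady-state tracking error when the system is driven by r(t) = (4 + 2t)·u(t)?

0

G(s) has two factors of s in the denominator, so the system is type 2. Taking each input component in turn:
  • 4: tracked with zero error.
  • 2t: tracked with zero error.
Total e_ss = 0.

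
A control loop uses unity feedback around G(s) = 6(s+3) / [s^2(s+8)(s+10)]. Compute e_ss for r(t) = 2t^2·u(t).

160/9

Two free integrators in G(s): this is a type 2 system.
K_a = lim_{s→0} s^2·G(s) = 6·3 / (8·10) = 0.225.
r(t) = 2t^2 gives R(s) = 4/s^3.
e_ss = 4/K_a = 4/0.225 = 160/9.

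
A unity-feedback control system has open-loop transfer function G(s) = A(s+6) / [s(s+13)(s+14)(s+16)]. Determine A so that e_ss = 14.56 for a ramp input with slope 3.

The open loop has one pole at the origin → type 1 system.
K_v = lim_{s→0} s·G(s) = A·6 / (13·14·16) = (3/1456)·A.
e_ss = 3/K_v = 14.56 ⇒ K_v = 75/364 ⇒ A = (75/364)/(3/1456) = 100.

100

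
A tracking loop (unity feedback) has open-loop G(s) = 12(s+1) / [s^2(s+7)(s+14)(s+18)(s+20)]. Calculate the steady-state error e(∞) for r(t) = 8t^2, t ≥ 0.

47040

Two free integrators in G(s): this is a type 2 system.
K_a = lim_{s→0} s^2·G(s) = 12·1 / (7·14·18·20) = 1/2940.
r(t) = 8t^2 gives R(s) = 16/s^3.
e_ss = 16/K_a = 16/(1/2940) = 47040.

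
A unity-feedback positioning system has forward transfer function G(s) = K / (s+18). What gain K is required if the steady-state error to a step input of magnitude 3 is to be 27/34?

System type = 0 (no poles at s=0).
K_p = lim_{s→0} G(s) = K / (18) = (1/18)·K.
e_ss = 3/(1 + K_p) = 27/34 ⇒ 1 + (1/18)·K = 34/9 ⇒ K = 50.

50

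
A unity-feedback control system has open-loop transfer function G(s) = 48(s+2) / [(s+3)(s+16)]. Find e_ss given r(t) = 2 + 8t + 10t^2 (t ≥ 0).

No free integrators in G(s): this is a type 0 system. Treating each term separately:
  • 2: e_ss = 2/(1+K_p) with K_p=2 → 2/3.
  • 8t: a type-0 system cannot track it, e_ss → ∞.
  • 10t^2: a type-0 system cannot track it, e_ss → ∞.
The unbounded component dominates.

infinity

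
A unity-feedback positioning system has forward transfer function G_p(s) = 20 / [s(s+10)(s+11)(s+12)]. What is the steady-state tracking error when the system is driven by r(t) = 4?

G_p(s) has one factor of s in the denominator, so the system is type 1.
A type-1 system has K_p = ∞, so it tracks a step input with zero steady-state error.

0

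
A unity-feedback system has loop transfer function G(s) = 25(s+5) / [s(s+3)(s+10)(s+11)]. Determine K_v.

25/66

The open loop has one pole at the origin → type 1 system.
K_v = lim_{s→0} s·G(s) = 25·5 / (3·10·11) = 25/66.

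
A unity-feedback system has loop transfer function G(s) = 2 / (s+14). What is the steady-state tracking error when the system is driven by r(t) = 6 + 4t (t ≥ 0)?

No free integrators in G(s): this is a type 0 system. By superposition:
  • 6: e_ss = 6/(1+K_p) with K_p=1/7 → 5.25.
  • 4t: a type-0 system cannot track it, e_ss → ∞.
The unbounded component dominates.

infinity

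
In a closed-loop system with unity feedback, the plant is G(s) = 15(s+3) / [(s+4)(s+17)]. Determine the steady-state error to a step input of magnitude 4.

System type = 0 (no poles at s=0).
K_p = lim_{s→0} G(s) = 15·3 / (4·17) = 45/68.
e_ss = 4/(1 + K_p) = 4/(113/68) = 272/113.

272/113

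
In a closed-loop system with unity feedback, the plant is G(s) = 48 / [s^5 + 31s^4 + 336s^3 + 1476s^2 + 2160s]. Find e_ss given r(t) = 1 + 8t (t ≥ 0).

Factoring s from the denominator leaves a polynomial with constant term 2160, so the system is type 1. Treating each term separately:
  • 1: tracked with zero error.
  • 8t: e_ss = 8/K_v with K_v=1/45 → 360.
Total e_ss = 360.

360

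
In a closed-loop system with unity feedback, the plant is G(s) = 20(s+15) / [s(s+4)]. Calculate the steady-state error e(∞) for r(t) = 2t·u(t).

2/75

System type = 1 (one pole at s=0).
K_v = lim_{s→0} s·G(s) = 20·15 / (4) = 75.
e_ss = 2/K_v = 2/75.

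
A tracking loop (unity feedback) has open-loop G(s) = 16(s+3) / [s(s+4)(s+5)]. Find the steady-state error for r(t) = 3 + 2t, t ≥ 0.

System type = 1 (one pole at s=0). Taking each input component in turn:
  • 3: tracked with zero error.
  • 2t: e_ss = 2/K_v with K_v=2.4 → 5/6.
Total e_ss = 5/6.

5/6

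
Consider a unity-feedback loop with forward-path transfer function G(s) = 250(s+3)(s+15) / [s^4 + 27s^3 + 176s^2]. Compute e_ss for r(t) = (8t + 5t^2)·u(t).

176/1125

The denominator has no term below 176s^2 — 2 poles at s=0, type 2. Taking each input component in turn:
  • 8t: tracked with zero error.
  • 5t^2: e_ss = 10/K_a with K_a=5625/88 → 176/1125.
Total e_ss = 176/1125.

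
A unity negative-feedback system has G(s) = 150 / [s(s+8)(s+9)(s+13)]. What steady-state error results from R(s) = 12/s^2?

74.88

System type = 1 (one pole at s=0).
K_v = lim_{s→0} s·G(s) = 150 / (8·9·13) = 25/156.
e_ss = 12/K_v = 12/(25/156) = 74.88.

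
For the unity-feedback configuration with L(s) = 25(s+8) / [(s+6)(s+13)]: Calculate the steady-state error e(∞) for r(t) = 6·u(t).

The open loop has no poles at the origin → type 0 system.
K_p = lim_{s→0} L(s) = 25·8 / (6·13) = 100/39.
e_ss = 6/(1 + K_p) = 6/(139/39) = 234/139.

234/139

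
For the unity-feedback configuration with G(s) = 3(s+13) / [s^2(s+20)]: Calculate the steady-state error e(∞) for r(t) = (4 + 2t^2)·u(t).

G(s) has two factors of s in the denominator, so the system is type 2. Treating each term separately:
  • 4: tracked with zero error.
  • 2t^2: e_ss = 4/K_a with K_a=1.95 → 80/39.
Total e_ss = 80/39.

80/39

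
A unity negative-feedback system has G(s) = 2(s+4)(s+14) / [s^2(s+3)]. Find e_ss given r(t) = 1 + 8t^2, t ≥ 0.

3/7

System type = 2 (two poles at s=0). Treating each term separately:
  • 1: tracked with zero error.
  • 8t^2: e_ss = 16/K_a with K_a=112/3 → 3/7.
Total e_ss = 3/7.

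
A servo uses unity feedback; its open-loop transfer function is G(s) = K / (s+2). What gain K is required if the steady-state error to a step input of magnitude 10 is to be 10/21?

40

G(s) has no factors of s in the denominator, so the system is type 0.
K_p = lim_{s→0} G(s) = K / (2) = 0.5·K.
e_ss = 10/(1 + K_p) = 10/21 ⇒ 1 + 0.5·K = 21 ⇒ K = 40.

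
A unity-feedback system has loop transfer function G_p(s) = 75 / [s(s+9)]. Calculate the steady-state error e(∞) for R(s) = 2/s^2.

0.24

The open loop has one pole at the origin → type 1 system.
K_v = lim_{s→0} s·G_p(s) = 75 / (9) = 25/3.
e_ss = 2/K_v = 2/(25/3) = 0.24.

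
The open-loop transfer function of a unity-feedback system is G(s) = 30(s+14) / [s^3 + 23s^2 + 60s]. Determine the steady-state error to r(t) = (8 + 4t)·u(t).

The denominator has no term below 60s — 1 pole at s=0, type 1. Taking each input component in turn:
  • 8: tracked with zero error.
  • 4t: e_ss = 4/K_v with K_v=7 → 4/7.
Total e_ss = 4/7.

4/7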